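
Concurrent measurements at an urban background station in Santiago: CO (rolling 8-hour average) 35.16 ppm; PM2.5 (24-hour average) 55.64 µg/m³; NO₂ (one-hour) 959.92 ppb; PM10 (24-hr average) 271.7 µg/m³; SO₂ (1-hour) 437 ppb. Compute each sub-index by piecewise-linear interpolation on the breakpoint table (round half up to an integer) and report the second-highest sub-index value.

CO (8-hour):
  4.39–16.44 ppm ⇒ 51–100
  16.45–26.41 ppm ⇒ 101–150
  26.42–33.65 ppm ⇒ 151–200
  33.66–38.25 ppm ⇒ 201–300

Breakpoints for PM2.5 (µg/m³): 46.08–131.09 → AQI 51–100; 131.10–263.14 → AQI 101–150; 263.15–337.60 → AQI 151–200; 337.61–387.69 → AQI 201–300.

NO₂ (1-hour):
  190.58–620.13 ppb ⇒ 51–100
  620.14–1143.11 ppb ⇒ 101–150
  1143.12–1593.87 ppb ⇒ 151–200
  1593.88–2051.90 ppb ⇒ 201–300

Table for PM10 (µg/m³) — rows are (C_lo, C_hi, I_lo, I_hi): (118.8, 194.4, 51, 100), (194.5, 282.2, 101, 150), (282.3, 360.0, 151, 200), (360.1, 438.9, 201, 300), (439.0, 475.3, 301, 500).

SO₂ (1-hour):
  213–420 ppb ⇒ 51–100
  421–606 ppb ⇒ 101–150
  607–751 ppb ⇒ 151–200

CO 35.16: bracket 33.66–38.25 → index 201–300; slope 99/4.59, offset 1.50.
AQI = 201 + 99/4.59·1.50 ≈ 233.35 ⇒ 233.
PM2.5: row 46.08–131.09 (AQI 51–100). (100−51)·(55.64−46.08)/(131.09−46.08) + 51 = 49·9.56/85.01 + 51 ≈ 56.51 → 57.
NO₂: 959.92 ∈ [620.14, 1143.11] ↔ index [101, 150].
101 + (959.92−620.14)·(150−101)/(1143.11−620.14) = 101 + 339.78·49/522.97 ≈ 132.84, so AQI = 133.
PM10: row 194.5–282.2 (AQI 101–150). (150−101)·(271.7−194.5)/(282.2−194.5) + 101 = 49·77.2/87.7 + 101 ≈ 144.13 → 144.
SO₂ 437: bracket 421–606 → index 101–150; slope 49/185, offset 16.
AQI = 101 + 49/185·16 ≈ 105.24 ⇒ 105.
Sub-indices: CO→233, PM2.5→57, NO₂→133, PM10→144, SO₂→105. Ranked high→low: 233, 144, 133, 105, 57. Second-highest sub-index = 144.

144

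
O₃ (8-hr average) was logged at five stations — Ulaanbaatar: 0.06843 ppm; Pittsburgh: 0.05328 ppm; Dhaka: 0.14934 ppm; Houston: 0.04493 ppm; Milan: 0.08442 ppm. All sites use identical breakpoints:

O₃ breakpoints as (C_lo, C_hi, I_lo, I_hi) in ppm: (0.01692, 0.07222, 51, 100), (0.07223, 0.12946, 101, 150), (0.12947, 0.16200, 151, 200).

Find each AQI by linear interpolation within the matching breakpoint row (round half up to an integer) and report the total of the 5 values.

Ulaanbaatar: row 0.01692–0.07222 (AQI 51–100). (100−51)·(0.06843−0.01692)/(0.07222−0.01692) + 51 = 49·0.05151/0.05530 + 51 ≈ 96.64 → 97.
Pittsburgh: 0.05328 lies in 0.01692–0.07222, so I_lo=51, I_hi=100, C_lo=0.01692, C_hi=0.07222.
(100−51)/(0.07222−0.01692) × (0.05328−0.01692) + 51 = 49/0.05530 × 0.03636 + 51 ≈ 83.22 → 83.
Dhaka 0.14934: bracket 0.12947–0.16200 → index 151–200; slope 49/0.03253, offset 0.01987.
AQI = 151 + 49/0.03253·0.01987 ≈ 180.93 ⇒ 181.
Houston: 0.04493 lies in 0.01692–0.07222, so I_lo=51, I_hi=100, C_lo=0.01692, C_hi=0.07222.
(100−51)/(0.07222−0.01692) × (0.04493−0.01692) + 51 = 49/0.05530 × 0.02801 + 51 ≈ 75.82 → 76.
Milan: 0.08442 lies in 0.07223–0.12946, so I_lo=101, I_hi=150, C_lo=0.07223, C_hi=0.12946.
(150−101)/(0.12946−0.07223) × (0.08442−0.07223) + 101 = 49/0.05723 × 0.01219 + 101 ≈ 111.44 → 111.
AQIs: Ulaanbaatar=97, Pittsburgh=83, Dhaka=181, Houston=76, Milan=111. Sum = 97 + 83 + 181 + 76 + 111 = 548.

548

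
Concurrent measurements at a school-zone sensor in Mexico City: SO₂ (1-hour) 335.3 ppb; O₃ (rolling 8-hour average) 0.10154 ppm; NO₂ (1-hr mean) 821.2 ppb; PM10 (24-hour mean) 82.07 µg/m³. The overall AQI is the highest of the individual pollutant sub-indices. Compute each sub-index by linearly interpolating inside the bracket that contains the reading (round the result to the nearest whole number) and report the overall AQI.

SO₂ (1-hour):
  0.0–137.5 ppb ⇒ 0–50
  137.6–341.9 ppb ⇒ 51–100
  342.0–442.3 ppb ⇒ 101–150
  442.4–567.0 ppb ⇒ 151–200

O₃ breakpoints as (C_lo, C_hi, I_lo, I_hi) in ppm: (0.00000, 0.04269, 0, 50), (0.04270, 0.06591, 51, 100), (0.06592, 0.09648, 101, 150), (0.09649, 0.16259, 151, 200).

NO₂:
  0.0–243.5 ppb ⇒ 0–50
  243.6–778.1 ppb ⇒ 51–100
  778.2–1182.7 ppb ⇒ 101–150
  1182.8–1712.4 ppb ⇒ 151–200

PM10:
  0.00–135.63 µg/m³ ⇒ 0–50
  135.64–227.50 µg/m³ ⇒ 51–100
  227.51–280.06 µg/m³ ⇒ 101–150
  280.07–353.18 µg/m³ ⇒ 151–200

155

SO₂: row 137.6–341.9 (AQI 51–100). (100−51)·(335.3−137.6)/(341.9−137.6) + 51 = 49·197.7/204.3 + 51 ≈ 98.42 → 98.
O₃: row 0.09649–0.16259 (AQI 151–200). (200−151)·(0.10154−0.09649)/(0.16259−0.09649) + 151 = 49·0.00505/0.06610 + 151 ≈ 154.74 → 155.
NO₂: 821.2 lies in 778.2–1182.7, so I_lo=101, I_hi=150, C_lo=778.2, C_hi=1182.7.
(150−101)/(1182.7−778.2) × (821.2−778.2) + 101 = 49/404.5 × 43.0 + 101 ≈ 106.21 → 106.
PM10: 82.07 ∈ [0.00, 135.63] ↔ index [0, 50].
0 + (82.07−0.00)·(50−0)/(135.63−0.00) = 0 + 82.07·50/135.63 ≈ 30.26, so AQI = 30.
Sub-indices: SO₂→98, O₃→155, NO₂→106, PM10→30. Overall AQI = max = 155; dominant pollutant is O₃.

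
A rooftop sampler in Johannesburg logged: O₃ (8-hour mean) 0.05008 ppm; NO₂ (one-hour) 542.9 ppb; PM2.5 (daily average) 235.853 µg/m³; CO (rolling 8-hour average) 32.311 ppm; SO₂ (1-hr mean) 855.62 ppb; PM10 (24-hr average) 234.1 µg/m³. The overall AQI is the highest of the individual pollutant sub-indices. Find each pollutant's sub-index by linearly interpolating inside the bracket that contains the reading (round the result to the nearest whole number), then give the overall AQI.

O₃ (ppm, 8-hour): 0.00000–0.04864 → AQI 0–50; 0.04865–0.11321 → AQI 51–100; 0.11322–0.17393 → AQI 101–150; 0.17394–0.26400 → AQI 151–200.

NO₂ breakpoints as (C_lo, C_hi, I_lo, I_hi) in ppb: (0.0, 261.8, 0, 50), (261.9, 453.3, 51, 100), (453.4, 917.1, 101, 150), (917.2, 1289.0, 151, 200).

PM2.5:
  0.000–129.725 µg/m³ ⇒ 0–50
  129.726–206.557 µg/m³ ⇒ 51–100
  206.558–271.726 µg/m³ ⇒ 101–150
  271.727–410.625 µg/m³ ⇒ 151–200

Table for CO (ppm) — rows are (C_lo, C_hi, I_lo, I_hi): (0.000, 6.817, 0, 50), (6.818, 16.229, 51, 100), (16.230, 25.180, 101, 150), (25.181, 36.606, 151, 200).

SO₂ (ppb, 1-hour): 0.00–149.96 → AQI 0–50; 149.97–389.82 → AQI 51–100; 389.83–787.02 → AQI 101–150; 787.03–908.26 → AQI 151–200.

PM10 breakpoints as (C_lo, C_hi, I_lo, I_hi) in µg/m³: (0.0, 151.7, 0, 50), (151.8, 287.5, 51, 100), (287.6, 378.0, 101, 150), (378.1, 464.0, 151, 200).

O₃ 0.05008: bracket 0.04865–0.11321 → index 51–100; slope 49/0.06456, offset 0.00143.
AQI = 51 + 49/0.06456·0.00143 ≈ 52.09 ⇒ 52.
NO₂: row 453.4–917.1 (AQI 101–150). (150−101)·(542.9−453.4)/(917.1−453.4) + 101 = 49·89.5/463.7 + 101 ≈ 110.46 → 110.
PM2.5: 235.853 ∈ [206.558, 271.726] ↔ index [101, 150].
101 + (235.853−206.558)·(150−101)/(271.726−206.558) = 101 + 29.295·49/65.168 ≈ 123.03, so AQI = 123.
CO: 32.311 lies in 25.181–36.606, so I_lo=151, I_hi=200, C_lo=25.181, C_hi=36.606.
(200−151)/(36.606−25.181) × (32.311−25.181) + 151 = 49/11.425 × 7.130 + 151 ≈ 181.58 → 182.
SO₂: 855.62 lies in 787.03–908.26, so I_lo=151, I_hi=200, C_lo=787.03, C_hi=908.26.
(200−151)/(908.26−787.03) × (855.62−787.03) + 151 = 49/121.23 × 68.59 + 151 ≈ 178.72 → 179.
PM10: 234.1 lies in 151.8–287.5, so I_lo=51, I_hi=100, C_lo=151.8, C_hi=287.5.
(100−51)/(287.5−151.8) × (234.1−151.8) + 51 = 49/135.7 × 82.3 + 51 ≈ 80.72 → 81.
Sub-indices: O₃→52, NO₂→110, PM2.5→123, CO→182, SO₂→179, PM10→81. Overall AQI = max = 182; dominant pollutant is CO.
AQI 182: Unhealthy.

182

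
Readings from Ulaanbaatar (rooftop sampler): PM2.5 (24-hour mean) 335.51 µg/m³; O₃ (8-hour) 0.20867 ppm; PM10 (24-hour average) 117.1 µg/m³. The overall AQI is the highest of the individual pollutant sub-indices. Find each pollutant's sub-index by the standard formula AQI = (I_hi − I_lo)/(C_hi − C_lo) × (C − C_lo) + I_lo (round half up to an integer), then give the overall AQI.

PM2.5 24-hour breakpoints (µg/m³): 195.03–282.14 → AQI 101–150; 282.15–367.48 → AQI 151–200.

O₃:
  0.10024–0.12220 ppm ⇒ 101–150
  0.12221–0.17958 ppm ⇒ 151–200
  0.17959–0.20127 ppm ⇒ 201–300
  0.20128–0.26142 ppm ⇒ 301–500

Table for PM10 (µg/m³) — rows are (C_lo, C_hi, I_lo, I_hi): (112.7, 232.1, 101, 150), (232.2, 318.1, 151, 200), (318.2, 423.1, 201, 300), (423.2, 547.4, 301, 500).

PM2.5: row 282.15–367.48 (AQI 151–200). (200−151)·(335.51−282.15)/(367.48−282.15) + 151 = 49·53.36/85.33 + 151 ≈ 181.64 → 182.
O₃: row 0.20128–0.26142 (AQI 301–500). (500−301)·(0.20867−0.20128)/(0.26142−0.20128) + 301 = 199·0.00739/0.06014 + 301 ≈ 325.45 → 325.
PM10: 117.1 lies in 112.7–232.1, so I_lo=101, I_hi=150, C_lo=112.7, C_hi=232.1.
(150−101)/(232.1−112.7) × (117.1−112.7) + 101 = 49/119.4 × 4.4 + 101 ≈ 102.81 → 103.
Sub-indices: PM2.5→182, O₃→325, PM10→103. Overall AQI = max = 325; dominant pollutant is O₃.

325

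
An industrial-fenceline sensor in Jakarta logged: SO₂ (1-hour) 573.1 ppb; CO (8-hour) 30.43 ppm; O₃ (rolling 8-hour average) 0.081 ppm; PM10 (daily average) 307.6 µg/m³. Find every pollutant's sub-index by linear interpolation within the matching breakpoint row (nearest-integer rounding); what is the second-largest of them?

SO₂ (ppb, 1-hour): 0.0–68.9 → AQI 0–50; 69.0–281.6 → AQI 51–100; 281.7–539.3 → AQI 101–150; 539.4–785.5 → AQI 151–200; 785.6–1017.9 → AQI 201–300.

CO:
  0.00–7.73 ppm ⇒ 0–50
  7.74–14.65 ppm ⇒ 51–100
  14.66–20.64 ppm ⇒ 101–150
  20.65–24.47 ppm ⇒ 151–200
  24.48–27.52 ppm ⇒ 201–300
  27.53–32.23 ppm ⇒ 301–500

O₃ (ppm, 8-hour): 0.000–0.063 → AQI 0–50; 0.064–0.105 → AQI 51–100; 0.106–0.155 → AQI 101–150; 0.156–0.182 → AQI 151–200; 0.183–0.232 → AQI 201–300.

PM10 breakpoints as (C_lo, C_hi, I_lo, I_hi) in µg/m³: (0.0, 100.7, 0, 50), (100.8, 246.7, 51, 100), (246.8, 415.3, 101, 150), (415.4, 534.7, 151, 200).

SO₂: row 539.4–785.5 (AQI 151–200). (200−151)·(573.1−539.4)/(785.5−539.4) + 151 = 49·33.7/246.1 + 151 ≈ 157.71 → 158.
CO: 30.43 lies in 27.53–32.23, so I_lo=301, I_hi=500, C_lo=27.53, C_hi=32.23.
(500−301)/(32.23−27.53) × (30.43−27.53) + 301 = 199/4.70 × 2.90 + 301 ≈ 423.79 → 424.
O₃ 0.081: bracket 0.064–0.105 → index 51–100; slope 49/0.041, offset 0.017.
AQI = 51 + 49/0.041·0.017 ≈ 71.32 ⇒ 71.
PM10: 307.6 ∈ [246.8, 415.3] ↔ index [101, 150].
101 + (307.6−246.8)·(150−101)/(415.3−246.8) = 101 + 60.8·49/168.5 ≈ 118.68, so AQI = 119.
Sub-indices: SO₂→158, CO→424, O₃→71, PM10→119. Ranked high→low: 424, 158, 119, 71. Second-highest sub-index = 158.

158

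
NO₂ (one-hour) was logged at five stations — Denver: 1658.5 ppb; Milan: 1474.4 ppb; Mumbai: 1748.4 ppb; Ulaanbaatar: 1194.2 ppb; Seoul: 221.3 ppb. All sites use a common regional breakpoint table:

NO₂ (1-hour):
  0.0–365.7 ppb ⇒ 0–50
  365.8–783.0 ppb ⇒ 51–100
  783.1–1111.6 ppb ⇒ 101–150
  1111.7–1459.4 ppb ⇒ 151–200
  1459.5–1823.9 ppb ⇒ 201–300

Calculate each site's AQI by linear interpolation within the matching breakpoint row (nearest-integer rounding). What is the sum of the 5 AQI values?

932

Denver: 1658.5 ∈ [1459.5, 1823.9] ↔ index [201, 300].
201 + (1658.5−1459.5)·(300−201)/(1823.9−1459.5) = 201 + 199.0·99/364.4 ≈ 255.06, so AQI = 255.
Milan: 1474.4 lies in 1459.5–1823.9, so I_lo=201, I_hi=300, C_lo=1459.5, C_hi=1823.9.
(300−201)/(1823.9−1459.5) × (1474.4−1459.5) + 201 = 99/364.4 × 14.9 + 201 ≈ 205.05 → 205.
Mumbai: row 1459.5–1823.9 (AQI 201–300). (300−201)·(1748.4−1459.5)/(1823.9−1459.5) + 201 = 99·288.9/364.4 + 201 ≈ 279.49 → 279.
Ulaanbaatar: 1194.2 ∈ [1111.7, 1459.4] ↔ index [151, 200].
151 + (1194.2−1111.7)·(200−151)/(1459.4−1111.7) = 151 + 82.5·49/347.7 ≈ 162.63, so AQI = 163.
Seoul: 221.3 ∈ [0.0, 365.7] ↔ index [0, 50].
0 + (221.3−0.0)·(50−0)/(365.7−0.0) = 0 + 221.3·50/365.7 ≈ 30.26, so AQI = 30.
AQIs: Denver=255, Milan=205, Mumbai=279, Ulaanbaatar=163, Seoul=30. Sum = 255 + 205 + 279 + 163 + 30 = 932.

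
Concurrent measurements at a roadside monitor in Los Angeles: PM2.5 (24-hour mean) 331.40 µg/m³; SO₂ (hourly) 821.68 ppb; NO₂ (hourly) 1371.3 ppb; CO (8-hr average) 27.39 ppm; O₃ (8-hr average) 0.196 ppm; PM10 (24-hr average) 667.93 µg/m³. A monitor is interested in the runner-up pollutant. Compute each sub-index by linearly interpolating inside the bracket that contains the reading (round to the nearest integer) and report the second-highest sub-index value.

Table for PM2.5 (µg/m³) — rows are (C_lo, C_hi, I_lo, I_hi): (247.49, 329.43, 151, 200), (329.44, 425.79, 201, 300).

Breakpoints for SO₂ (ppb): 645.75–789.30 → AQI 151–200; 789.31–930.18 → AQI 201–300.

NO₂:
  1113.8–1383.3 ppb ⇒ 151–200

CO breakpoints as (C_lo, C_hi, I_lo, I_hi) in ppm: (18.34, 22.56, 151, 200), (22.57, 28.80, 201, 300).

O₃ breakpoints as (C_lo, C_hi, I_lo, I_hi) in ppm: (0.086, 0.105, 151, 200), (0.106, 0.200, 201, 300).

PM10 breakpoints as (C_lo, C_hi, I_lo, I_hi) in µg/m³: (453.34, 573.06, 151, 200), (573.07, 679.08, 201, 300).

PM2.5: 331.40 lies in 329.44–425.79, so I_lo=201, I_hi=300, C_lo=329.44, C_hi=425.79.
(300−201)/(425.79−329.44) × (331.40−329.44) + 201 = 99/96.35 × 1.96 + 201 ≈ 203.01 → 203.
SO₂: 821.68 lies in 789.31–930.18, so I_lo=201, I_hi=300, C_lo=789.31, C_hi=930.18.
(300−201)/(930.18−789.31) × (821.68−789.31) + 201 = 99/140.87 × 32.37 + 201 ≈ 223.75 → 224.
NO₂: 1371.3 lies in 1113.8–1383.3, so I_lo=151, I_hi=200, C_lo=1113.8, C_hi=1383.3.
(200−151)/(1383.3−1113.8) × (1371.3−1113.8) + 151 = 49/269.5 × 257.5 + 151 ≈ 197.82 → 198.
CO 27.39: bracket 22.57–28.80 → index 201–300; slope 99/6.23, offset 4.82.
AQI = 201 + 99/6.23·4.82 ≈ 277.59 ⇒ 278.
O₃ 0.196: bracket 0.106–0.200 → index 201–300; slope 99/0.094, offset 0.090.
AQI = 201 + 99/0.094·0.090 ≈ 295.79 ⇒ 296.
PM10: 667.93 ∈ [573.07, 679.08] ↔ index [201, 300].
201 + (667.93−573.07)·(300−201)/(679.08−573.07) = 201 + 94.86·99/106.01 ≈ 289.59, so AQI = 290.
Sub-indices: PM2.5→203, SO₂→224, NO₂→198, CO→278, O₃→296, PM10→290. Ranked high→low: 296, 290, 278, 224, 203, 198. Second-highest sub-index = 290.

290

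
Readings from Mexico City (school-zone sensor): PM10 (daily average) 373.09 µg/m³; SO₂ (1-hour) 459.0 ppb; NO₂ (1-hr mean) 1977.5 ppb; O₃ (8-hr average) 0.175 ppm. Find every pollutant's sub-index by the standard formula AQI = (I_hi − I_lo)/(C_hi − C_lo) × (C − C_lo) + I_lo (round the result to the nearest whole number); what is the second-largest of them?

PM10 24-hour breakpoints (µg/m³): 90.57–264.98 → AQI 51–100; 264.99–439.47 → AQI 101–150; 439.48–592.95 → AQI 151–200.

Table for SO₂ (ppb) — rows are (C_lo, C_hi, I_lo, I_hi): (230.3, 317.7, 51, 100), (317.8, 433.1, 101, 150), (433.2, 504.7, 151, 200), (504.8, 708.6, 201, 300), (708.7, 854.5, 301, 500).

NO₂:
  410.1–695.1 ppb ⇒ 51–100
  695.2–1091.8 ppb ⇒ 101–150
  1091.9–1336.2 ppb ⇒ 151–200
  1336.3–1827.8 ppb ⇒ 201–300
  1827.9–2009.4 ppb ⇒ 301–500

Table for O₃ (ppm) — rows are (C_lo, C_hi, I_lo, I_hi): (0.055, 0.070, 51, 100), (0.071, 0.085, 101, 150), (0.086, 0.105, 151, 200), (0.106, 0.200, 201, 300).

274

PM10 373.09: bracket 264.99–439.47 → index 101–150; slope 49/174.48, offset 108.10.
AQI = 101 + 49/174.48·108.10 ≈ 131.36 ⇒ 131.
SO₂: row 433.2–504.7 (AQI 151–200). (200−151)·(459.0−433.2)/(504.7−433.2) + 151 = 49·25.8/71.5 + 151 ≈ 168.68 → 169.
NO₂: 1977.5 ∈ [1827.9, 2009.4] ↔ index [301, 500].
301 + (1977.5−1827.9)·(500−301)/(2009.4−1827.9) = 301 + 149.6·199/181.5 ≈ 465.02, so AQI = 465.
O₃: 0.175 ∈ [0.106, 0.200] ↔ index [201, 300].
201 + (0.175−0.106)·(300−201)/(0.200−0.106) = 201 + 0.069·99/0.094 ≈ 273.67, so AQI = 274.
Sub-indices: PM10→131, SO₂→169, NO₂→465, O₃→274. Ranked high→low: 465, 274, 169, 131. Second-highest sub-index = 274.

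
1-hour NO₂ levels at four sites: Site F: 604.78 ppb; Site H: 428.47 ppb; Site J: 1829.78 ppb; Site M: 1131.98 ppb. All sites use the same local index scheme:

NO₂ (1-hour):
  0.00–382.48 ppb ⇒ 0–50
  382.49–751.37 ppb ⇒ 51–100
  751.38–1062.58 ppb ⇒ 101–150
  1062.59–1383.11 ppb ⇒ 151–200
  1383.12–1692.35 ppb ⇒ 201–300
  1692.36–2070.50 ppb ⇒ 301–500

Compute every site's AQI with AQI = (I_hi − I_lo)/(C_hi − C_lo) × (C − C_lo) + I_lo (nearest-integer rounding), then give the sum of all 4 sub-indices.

Site F: 604.78 ∈ [382.49, 751.37] ↔ index [51, 100].
51 + (604.78−382.49)·(100−51)/(751.37−382.49) = 51 + 222.29·49/368.88 ≈ 80.53, so AQI = 81.
Site H: row 382.49–751.37 (AQI 51–100). (100−51)·(428.47−382.49)/(751.37−382.49) + 51 = 49·45.98/368.88 + 51 ≈ 57.11 → 57.
Site J: 1829.78 lies in 1692.36–2070.50, so I_lo=301, I_hi=500, C_lo=1692.36, C_hi=2070.50.
(500−301)/(2070.50−1692.36) × (1829.78−1692.36) + 301 = 199/378.14 × 137.42 + 301 ≈ 373.32 → 373.
Site M: 1131.98 lies in 1062.59–1383.11, so I_lo=151, I_hi=200, C_lo=1062.59, C_hi=1383.11.
(200−151)/(1383.11−1062.59) × (1131.98−1062.59) + 151 = 49/320.52 × 69.39 + 151 ≈ 161.61 → 162.
AQIs: Site F=81, Site H=57, Site J=373, Site M=162. Sum = 81 + 57 + 373 + 162 = 673.

673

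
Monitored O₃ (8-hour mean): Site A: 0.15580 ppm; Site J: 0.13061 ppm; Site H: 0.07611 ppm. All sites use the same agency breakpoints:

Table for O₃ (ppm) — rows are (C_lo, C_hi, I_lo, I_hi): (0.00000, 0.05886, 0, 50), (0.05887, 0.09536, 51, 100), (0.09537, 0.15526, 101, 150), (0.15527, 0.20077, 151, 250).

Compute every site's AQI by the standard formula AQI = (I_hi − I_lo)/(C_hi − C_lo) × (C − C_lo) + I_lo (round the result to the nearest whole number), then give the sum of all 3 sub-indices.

356

Site A: 0.15580 lies in 0.15527–0.20077, so I_lo=151, I_hi=250, C_lo=0.15527, C_hi=0.20077.
(250−151)/(0.20077−0.15527) × (0.15580−0.15527) + 151 = 99/0.04550 × 0.00053 + 151 ≈ 152.15 → 152.
Site J: 0.13061 ∈ [0.09537, 0.15526] ↔ index [101, 150].
101 + (0.13061−0.09537)·(150−101)/(0.15526−0.09537) = 101 + 0.03524·49/0.05989 ≈ 129.83, so AQI = 130.
Site H: row 0.05887–0.09536 (AQI 51–100). (100−51)·(0.07611−0.05887)/(0.09536−0.05887) + 51 = 49·0.01724/0.03649 + 51 ≈ 74.15 → 74.
AQIs: Site A=152, Site J=130, Site H=74. Sum = 152 + 130 + 74 = 356.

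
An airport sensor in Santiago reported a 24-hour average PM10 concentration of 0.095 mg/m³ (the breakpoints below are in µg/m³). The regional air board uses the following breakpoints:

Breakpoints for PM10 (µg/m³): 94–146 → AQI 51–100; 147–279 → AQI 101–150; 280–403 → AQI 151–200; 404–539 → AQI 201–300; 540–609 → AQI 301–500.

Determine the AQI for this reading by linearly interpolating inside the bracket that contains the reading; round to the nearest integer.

Convert: 0.095 mg/m³ = 95 µg/m³.
PM10 95: bracket 94–146 → index 51–100; slope 49/52, offset 1.
AQI = 51 + 49/52·1 ≈ 51.94 ⇒ 52.
AQI 52 falls in the Moderate category.

52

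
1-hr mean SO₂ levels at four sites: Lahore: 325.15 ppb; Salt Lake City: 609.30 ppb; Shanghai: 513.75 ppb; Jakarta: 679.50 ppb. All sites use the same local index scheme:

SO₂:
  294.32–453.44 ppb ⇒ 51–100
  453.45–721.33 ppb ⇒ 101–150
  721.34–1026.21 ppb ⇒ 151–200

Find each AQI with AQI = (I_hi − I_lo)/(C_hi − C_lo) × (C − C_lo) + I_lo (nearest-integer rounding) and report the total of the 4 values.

Lahore 325.15: bracket 294.32–453.44 → index 51–100; slope 49/159.12, offset 30.83.
AQI = 51 + 49/159.12·30.83 ≈ 60.49 ⇒ 60.
Salt Lake City 609.30: bracket 453.45–721.33 → index 101–150; slope 49/267.88, offset 155.85.
AQI = 101 + 49/267.88·155.85 ≈ 129.51 ⇒ 130.
Shanghai 513.75: bracket 453.45–721.33 → index 101–150; slope 49/267.88, offset 60.30.
AQI = 101 + 49/267.88·60.30 ≈ 112.03 ⇒ 112.
Jakarta: row 453.45–721.33 (AQI 101–150). (150−101)·(679.50−453.45)/(721.33−453.45) + 101 = 49·226.05/267.88 + 101 ≈ 142.35 → 142.
AQIs: Lahore=60, Salt Lake City=130, Shanghai=112, Jakarta=142. Sum = 60 + 130 + 112 + 142 = 444.

444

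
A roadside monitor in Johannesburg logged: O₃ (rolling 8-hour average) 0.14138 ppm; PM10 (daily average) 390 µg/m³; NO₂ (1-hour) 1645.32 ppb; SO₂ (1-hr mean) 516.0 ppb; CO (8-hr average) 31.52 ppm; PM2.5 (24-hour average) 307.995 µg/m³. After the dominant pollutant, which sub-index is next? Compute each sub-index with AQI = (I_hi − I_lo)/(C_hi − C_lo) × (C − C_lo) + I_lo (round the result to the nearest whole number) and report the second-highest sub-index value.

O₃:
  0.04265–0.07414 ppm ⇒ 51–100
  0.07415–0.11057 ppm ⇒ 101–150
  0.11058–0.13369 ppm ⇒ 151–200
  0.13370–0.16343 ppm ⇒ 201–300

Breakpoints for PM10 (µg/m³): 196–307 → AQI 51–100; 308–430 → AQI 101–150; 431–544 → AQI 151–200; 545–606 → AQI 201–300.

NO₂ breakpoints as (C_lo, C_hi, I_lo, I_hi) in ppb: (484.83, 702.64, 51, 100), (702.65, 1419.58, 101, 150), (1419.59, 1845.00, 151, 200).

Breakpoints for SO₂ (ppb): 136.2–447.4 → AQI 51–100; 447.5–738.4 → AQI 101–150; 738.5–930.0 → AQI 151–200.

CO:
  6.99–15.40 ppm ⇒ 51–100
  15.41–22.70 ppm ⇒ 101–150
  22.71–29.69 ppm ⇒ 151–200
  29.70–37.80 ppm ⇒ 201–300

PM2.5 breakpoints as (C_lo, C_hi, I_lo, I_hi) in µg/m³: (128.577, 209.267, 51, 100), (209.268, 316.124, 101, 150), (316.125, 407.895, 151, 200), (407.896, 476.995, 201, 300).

O₃: 0.14138 ∈ [0.13370, 0.16343] ↔ index [201, 300].
201 + (0.14138−0.13370)·(300−201)/(0.16343−0.13370) = 201 + 0.00768·99/0.02973 ≈ 226.57, so AQI = 227.
PM10: 390 lies in 308–430, so I_lo=101, I_hi=150, C_lo=308, C_hi=430.
(150−101)/(430−308) × (390−308) + 101 = 49/122 × 82 + 101 ≈ 133.93 → 134.
NO₂: 1645.32 ∈ [1419.59, 1845.00] ↔ index [151, 200].
151 + (1645.32−1419.59)·(200−151)/(1845.00−1419.59) = 151 + 225.73·49/425.41 ≈ 177.00, so AQI = 177.
SO₂: row 447.5–738.4 (AQI 101–150). (150−101)·(516.0−447.5)/(738.4−447.5) + 101 = 49·68.5/290.9 + 101 ≈ 112.54 → 113.
CO: 31.52 ∈ [29.70, 37.80] ↔ index [201, 300].
201 + (31.52−29.70)·(300−201)/(37.80−29.70) = 201 + 1.82·99/8.10 ≈ 223.24, so AQI = 223.
PM2.5: 307.995 lies in 209.268–316.124, so I_lo=101, I_hi=150, C_lo=209.268, C_hi=316.124.
(150−101)/(316.124−209.268) × (307.995−209.268) + 101 = 49/106.856 × 98.727 + 101 ≈ 146.27 → 146.
Sub-indices: O₃→227, PM10→134, NO₂→177, SO₂→113, CO→223, PM2.5→146. Ranked high→low: 227, 223, 177, 146, 134, 113. Second-highest sub-index = 223.

223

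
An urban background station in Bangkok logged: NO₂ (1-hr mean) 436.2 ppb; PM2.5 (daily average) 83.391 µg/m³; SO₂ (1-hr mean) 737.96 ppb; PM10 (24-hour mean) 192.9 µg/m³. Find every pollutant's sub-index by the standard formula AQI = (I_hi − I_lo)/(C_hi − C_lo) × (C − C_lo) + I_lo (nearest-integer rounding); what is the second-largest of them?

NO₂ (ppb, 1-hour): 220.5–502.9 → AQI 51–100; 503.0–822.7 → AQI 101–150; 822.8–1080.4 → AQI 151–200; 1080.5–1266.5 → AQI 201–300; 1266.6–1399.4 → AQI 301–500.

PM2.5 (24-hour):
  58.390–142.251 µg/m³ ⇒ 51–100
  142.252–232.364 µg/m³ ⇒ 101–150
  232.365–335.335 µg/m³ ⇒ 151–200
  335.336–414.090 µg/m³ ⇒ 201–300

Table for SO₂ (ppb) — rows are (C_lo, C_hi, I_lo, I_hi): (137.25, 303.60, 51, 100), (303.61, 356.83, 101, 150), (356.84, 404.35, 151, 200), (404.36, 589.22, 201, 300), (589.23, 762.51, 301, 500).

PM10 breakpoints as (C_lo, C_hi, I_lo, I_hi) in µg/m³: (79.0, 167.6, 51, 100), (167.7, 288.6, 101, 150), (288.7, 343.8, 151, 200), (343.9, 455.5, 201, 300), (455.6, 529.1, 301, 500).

111

NO₂: 436.2 ∈ [220.5, 502.9] ↔ index [51, 100].
51 + (436.2−220.5)·(100−51)/(502.9−220.5) = 51 + 215.7·49/282.4 ≈ 88.43, so AQI = 88.
PM2.5: 83.391 ∈ [58.390, 142.251] ↔ index [51, 100].
51 + (83.391−58.390)·(100−51)/(142.251−58.390) = 51 + 25.001·49/83.861 ≈ 65.61, so AQI = 66.
SO₂: 737.96 ∈ [589.23, 762.51] ↔ index [301, 500].
301 + (737.96−589.23)·(500−301)/(762.51−589.23) = 301 + 148.73·199/173.28 ≈ 471.81, so AQI = 472.
PM10: 192.9 lies in 167.7–288.6, so I_lo=101, I_hi=150, C_lo=167.7, C_hi=288.6.
(150−101)/(288.6−167.7) × (192.9−167.7) + 101 = 49/120.9 × 25.2 + 101 ≈ 111.21 → 111.
Sub-indices: NO₂→88, PM2.5→66, SO₂→472, PM10→111. Ranked high→low: 472, 111, 88, 66. Second-highest sub-index = 111.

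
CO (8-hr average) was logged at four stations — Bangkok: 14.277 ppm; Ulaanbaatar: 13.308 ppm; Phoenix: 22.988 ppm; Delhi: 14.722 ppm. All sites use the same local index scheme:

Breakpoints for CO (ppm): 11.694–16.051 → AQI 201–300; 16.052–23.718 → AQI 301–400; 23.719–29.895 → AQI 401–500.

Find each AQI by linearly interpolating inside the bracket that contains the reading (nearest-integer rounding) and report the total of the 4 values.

1159

Bangkok: 14.277 ∈ [11.694, 16.051] ↔ index [201, 300].
201 + (14.277−11.694)·(300−201)/(16.051−11.694) = 201 + 2.583·99/4.357 ≈ 259.69, so AQI = 260.
Ulaanbaatar 13.308: bracket 11.694–16.051 → index 201–300; slope 99/4.357, offset 1.614.
AQI = 201 + 99/4.357·1.614 ≈ 237.67 ⇒ 238.
Phoenix: 22.988 lies in 16.052–23.718, so I_lo=301, I_hi=400, C_lo=16.052, C_hi=23.718.
(400−301)/(23.718−16.052) × (22.988−16.052) + 301 = 99/7.666 × 6.936 + 301 ≈ 390.57 → 391.
Delhi: 14.722 ∈ [11.694, 16.051] ↔ index [201, 300].
201 + (14.722−11.694)·(300−201)/(16.051−11.694) = 201 + 3.028·99/4.357 ≈ 269.80, so AQI = 270.
AQIs: Bangkok=260, Ulaanbaatar=238, Phoenix=391, Delhi=270. Sum = 260 + 238 + 391 + 270 = 1159.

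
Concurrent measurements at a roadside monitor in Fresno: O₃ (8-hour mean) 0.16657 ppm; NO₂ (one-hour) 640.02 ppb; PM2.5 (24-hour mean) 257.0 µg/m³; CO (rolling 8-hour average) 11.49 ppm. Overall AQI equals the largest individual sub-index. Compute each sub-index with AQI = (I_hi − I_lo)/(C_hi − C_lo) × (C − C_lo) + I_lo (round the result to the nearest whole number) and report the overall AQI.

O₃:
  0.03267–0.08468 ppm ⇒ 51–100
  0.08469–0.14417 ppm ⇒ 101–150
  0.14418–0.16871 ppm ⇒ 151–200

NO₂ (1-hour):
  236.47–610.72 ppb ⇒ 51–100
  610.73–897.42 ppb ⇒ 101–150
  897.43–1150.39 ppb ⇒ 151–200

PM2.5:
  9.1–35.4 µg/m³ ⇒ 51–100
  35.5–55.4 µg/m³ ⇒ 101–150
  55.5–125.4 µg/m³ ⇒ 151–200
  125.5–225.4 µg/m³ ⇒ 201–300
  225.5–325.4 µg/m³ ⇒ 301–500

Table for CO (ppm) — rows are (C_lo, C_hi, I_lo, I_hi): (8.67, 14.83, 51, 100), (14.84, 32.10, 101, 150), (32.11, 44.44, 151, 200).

364

O₃ 0.16657: bracket 0.14418–0.16871 → index 151–200; slope 49/0.02453, offset 0.02239.
AQI = 151 + 49/0.02453·0.02239 ≈ 195.73 ⇒ 196.
NO₂: 640.02 ∈ [610.73, 897.42] ↔ index [101, 150].
101 + (640.02−610.73)·(150−101)/(897.42−610.73) = 101 + 29.29·49/286.69 ≈ 106.01, so AQI = 106.
PM2.5: 257.0 ∈ [225.5, 325.4] ↔ index [301, 500].
301 + (257.0−225.5)·(500−301)/(325.4−225.5) = 301 + 31.5·199/99.9 ≈ 363.75, so AQI = 364.
CO 11.49: bracket 8.67–14.83 → index 51–100; slope 49/6.16, offset 2.82.
AQI = 51 + 49/6.16·2.82 ≈ 73.43 ⇒ 73.
Sub-indices: O₃→196, NO₂→106, PM2.5→364, CO→73. Overall AQI = max = 364; dominant pollutant is PM2.5.
AQI 364: Hazardous.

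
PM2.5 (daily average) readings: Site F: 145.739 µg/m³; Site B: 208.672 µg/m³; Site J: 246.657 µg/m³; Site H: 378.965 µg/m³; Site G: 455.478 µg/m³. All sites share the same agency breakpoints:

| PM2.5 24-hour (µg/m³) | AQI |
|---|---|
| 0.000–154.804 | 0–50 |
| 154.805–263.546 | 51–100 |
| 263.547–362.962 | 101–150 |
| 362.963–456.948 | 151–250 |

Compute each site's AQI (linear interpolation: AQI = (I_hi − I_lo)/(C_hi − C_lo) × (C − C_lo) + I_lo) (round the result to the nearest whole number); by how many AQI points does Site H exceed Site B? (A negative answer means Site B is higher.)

93

Site F 145.739: bracket 0.000–154.804 → index 0–50; slope 50/154.804, offset 145.739.
AQI = 0 + 50/154.804·145.739 ≈ 47.07 ⇒ 47.
Site B 208.672: bracket 154.805–263.546 → index 51–100; slope 49/108.741, offset 53.867.
AQI = 51 + 49/108.741·53.867 ≈ 75.27 ⇒ 75.
Site J 246.657: bracket 154.805–263.546 → index 51–100; slope 49/108.741, offset 91.852.
AQI = 51 + 49/108.741·91.852 ≈ 92.39 ⇒ 92.
Site H: 378.965 ∈ [362.963, 456.948] ↔ index [151, 250].
151 + (378.965−362.963)·(250−151)/(456.948−362.963) = 151 + 16.002·99/93.985 ≈ 167.86, so AQI = 168.
Site G 455.478: bracket 362.963–456.948 → index 151–250; slope 99/93.985, offset 92.515.
AQI = 151 + 99/93.985·92.515 ≈ 248.45 ⇒ 248.
AQIs: Site F=47, Site B=75, Site J=92, Site H=168, Site G=248. Site H (168) − Site B (75) = 93.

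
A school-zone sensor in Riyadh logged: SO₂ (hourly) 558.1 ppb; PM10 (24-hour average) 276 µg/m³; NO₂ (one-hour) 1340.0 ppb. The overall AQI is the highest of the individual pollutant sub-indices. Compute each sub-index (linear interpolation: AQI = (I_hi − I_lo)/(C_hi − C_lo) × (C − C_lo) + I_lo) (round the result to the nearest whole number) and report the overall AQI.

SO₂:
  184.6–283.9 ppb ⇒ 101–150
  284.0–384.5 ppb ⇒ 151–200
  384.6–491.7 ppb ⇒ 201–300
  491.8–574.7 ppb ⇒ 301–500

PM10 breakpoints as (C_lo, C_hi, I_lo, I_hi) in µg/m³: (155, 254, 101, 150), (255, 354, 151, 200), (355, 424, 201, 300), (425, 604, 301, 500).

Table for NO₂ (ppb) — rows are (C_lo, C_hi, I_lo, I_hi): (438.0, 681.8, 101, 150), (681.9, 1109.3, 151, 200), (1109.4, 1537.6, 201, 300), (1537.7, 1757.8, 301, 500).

SO₂: 558.1 lies in 491.8–574.7, so I_lo=301, I_hi=500, C_lo=491.8, C_hi=574.7.
(500−301)/(574.7−491.8) × (558.1−491.8) + 301 = 199/82.9 × 66.3 + 301 ≈ 460.15 → 460.
PM10: 276 lies in 255–354, so I_lo=151, I_hi=200, C_lo=255, C_hi=354.
(200−151)/(354−255) × (276−255) + 151 = 49/99 × 21 + 151 ≈ 161.39 → 161.
NO₂: row 1109.4–1537.6 (AQI 201–300). (300−201)·(1340.0−1109.4)/(1537.6−1109.4) + 201 = 99·230.6/428.2 + 201 ≈ 254.31 → 254.
Sub-indices: SO₂→460, PM10→161, NO₂→254. Overall AQI = max = 460; dominant pollutant is SO₂.

460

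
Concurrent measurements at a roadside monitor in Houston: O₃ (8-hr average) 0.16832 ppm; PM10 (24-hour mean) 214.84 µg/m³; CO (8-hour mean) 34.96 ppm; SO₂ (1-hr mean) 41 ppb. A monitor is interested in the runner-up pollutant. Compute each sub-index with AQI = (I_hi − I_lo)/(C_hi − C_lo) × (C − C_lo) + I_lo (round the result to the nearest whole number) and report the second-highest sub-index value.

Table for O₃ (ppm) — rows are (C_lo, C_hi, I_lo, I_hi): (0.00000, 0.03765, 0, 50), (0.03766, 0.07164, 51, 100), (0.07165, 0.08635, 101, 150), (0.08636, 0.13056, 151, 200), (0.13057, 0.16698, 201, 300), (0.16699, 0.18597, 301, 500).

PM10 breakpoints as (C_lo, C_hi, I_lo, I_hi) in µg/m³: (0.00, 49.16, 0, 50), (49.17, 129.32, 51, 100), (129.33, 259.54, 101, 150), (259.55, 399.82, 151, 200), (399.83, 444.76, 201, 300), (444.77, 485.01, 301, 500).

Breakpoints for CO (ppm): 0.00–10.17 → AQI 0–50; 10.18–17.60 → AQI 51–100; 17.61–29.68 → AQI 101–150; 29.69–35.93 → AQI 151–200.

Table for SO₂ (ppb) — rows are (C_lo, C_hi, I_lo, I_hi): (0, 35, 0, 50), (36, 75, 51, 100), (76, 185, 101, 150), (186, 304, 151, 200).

O₃: row 0.16699–0.18597 (AQI 301–500). (500−301)·(0.16832−0.16699)/(0.18597−0.16699) + 301 = 199·0.00133/0.01898 + 301 ≈ 314.94 → 315.
PM10 214.84: bracket 129.33–259.54 → index 101–150; slope 49/130.21, offset 85.51.
AQI = 101 + 49/130.21·85.51 ≈ 133.18 ⇒ 133.
CO: row 29.69–35.93 (AQI 151–200). (200−151)·(34.96−29.69)/(35.93−29.69) + 151 = 49·5.27/6.24 + 151 ≈ 192.38 → 192.
SO₂: 41 lies in 36–75, so I_lo=51, I_hi=100, C_lo=36, C_hi=75.
(100−51)/(75−36) × (41−36) + 51 = 49/39 × 5 + 51 ≈ 57.28 → 57.
Sub-indices: O₃→315, PM10→133, CO→192, SO₂→57. Ranked high→low: 315, 192, 133, 57. Second-highest sub-index = 192.

192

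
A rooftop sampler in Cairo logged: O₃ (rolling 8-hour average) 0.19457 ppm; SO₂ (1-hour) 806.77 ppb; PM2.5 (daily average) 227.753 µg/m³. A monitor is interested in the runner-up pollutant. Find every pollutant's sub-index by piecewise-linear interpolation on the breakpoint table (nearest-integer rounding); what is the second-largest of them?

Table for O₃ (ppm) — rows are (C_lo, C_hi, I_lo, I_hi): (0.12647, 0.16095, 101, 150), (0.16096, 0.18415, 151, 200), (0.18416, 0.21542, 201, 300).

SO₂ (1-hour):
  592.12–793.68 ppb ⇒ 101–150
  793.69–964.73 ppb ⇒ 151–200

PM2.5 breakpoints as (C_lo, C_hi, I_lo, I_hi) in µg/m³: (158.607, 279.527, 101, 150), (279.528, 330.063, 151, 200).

155

O₃ 0.19457: bracket 0.18416–0.21542 → index 201–300; slope 99/0.03126, offset 0.01041.
AQI = 201 + 99/0.03126·0.01041 ≈ 233.97 ⇒ 234.
SO₂: 806.77 lies in 793.69–964.73, so I_lo=151, I_hi=200, C_lo=793.69, C_hi=964.73.
(200−151)/(964.73−793.69) × (806.77−793.69) + 151 = 49/171.04 × 13.08 + 151 ≈ 154.75 → 155.
PM2.5 227.753: bracket 158.607–279.527 → index 101–150; slope 49/120.920, offset 69.146.
AQI = 101 + 49/120.920·69.146 ≈ 129.02 ⇒ 129.
Sub-indices: O₃→234, SO₂→155, PM2.5→129. Ranked high→low: 234, 155, 129. Second-highest sub-index = 155.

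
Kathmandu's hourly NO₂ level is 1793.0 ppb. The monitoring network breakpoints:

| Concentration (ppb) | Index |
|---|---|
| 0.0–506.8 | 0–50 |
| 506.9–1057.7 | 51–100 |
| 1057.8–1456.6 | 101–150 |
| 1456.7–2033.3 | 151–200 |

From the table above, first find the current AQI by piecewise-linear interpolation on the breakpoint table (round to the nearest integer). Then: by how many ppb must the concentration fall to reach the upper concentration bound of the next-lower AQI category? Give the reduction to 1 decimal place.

NO₂ 1793.0: bracket 1456.7–2033.3 → index 151–200; slope 49/576.6, offset 336.3.
AQI = 151 + 49/576.6·336.3 ≈ 179.58 ⇒ 180.
Current AQI 180 is in the Unhealthy range (151–200). The next-lower category tops out at AQI 150, whose upper concentration bound is 1456.6 ppb.
Reduction needed = 1793.0 − 1456.6 = 336.4 ppb.

336.4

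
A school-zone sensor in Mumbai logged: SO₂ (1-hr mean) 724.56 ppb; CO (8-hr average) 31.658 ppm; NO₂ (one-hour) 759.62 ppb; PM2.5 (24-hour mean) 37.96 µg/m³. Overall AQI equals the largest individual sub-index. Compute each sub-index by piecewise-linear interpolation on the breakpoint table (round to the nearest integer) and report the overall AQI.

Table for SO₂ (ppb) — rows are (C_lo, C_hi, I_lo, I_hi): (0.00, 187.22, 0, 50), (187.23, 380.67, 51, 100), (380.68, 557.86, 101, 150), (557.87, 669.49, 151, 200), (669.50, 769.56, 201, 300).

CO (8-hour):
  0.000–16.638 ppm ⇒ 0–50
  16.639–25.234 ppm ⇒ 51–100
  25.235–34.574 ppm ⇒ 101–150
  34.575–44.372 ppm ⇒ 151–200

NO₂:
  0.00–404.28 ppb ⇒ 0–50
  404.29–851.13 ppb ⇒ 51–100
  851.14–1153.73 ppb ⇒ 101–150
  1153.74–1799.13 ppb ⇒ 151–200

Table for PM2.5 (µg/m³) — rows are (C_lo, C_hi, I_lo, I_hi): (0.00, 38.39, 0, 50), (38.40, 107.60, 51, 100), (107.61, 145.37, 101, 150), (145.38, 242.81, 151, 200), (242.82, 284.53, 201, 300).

SO₂: row 669.50–769.56 (AQI 201–300). (300−201)·(724.56−669.50)/(769.56−669.50) + 201 = 99·55.06/100.06 + 201 ≈ 255.48 → 255.
CO: 31.658 ∈ [25.235, 34.574] ↔ index [101, 150].
101 + (31.658−25.235)·(150−101)/(34.574−25.235) = 101 + 6.423·49/9.339 ≈ 134.70, so AQI = 135.
NO₂: row 404.29–851.13 (AQI 51–100). (100−51)·(759.62−404.29)/(851.13−404.29) + 51 = 49·355.33/446.84 + 51 ≈ 89.97 → 90.
PM2.5: row 0.00–38.39 (AQI 0–50). (50−0)·(37.96−0.00)/(38.39−0.00) + 0 = 50·37.96/38.39 + 0 ≈ 49.44 → 49.
Sub-indices: SO₂→255, CO→135, NO₂→90, PM2.5→49. Overall AQI = max = 255; dominant pollutant is SO₂.

255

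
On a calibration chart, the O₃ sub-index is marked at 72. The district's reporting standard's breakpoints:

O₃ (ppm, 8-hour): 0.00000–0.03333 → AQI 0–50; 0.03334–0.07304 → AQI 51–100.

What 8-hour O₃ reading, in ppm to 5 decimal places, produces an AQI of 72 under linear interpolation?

0.05035

AQI 72 lies in the 51–100 band, which corresponds to 0.03334–0.07304 ppm.
C = 0.03334 + (72−51)×(0.07304−0.03334)/(100−51) = 0.03334 + 21×0.03970/49 ≈ 0.0503543 ppm → 0.05035 ppm to 5 dp.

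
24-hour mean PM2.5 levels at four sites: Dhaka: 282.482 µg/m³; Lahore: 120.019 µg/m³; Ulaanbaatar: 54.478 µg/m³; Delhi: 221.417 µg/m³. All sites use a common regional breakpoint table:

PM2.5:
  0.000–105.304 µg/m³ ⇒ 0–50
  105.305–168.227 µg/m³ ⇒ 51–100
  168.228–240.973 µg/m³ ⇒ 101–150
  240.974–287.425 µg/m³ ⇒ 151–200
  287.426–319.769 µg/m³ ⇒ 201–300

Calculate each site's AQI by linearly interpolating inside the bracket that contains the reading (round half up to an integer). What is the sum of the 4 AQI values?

420

Dhaka: row 240.974–287.425 (AQI 151–200). (200−151)·(282.482−240.974)/(287.425−240.974) + 151 = 49·41.508/46.451 + 151 ≈ 194.79 → 195.
Lahore: row 105.305–168.227 (AQI 51–100). (100−51)·(120.019−105.305)/(168.227−105.305) + 51 = 49·14.714/62.922 + 51 ≈ 62.46 → 62.
Ulaanbaatar: 54.478 ∈ [0.000, 105.304] ↔ index [0, 50].
0 + (54.478−0.000)·(50−0)/(105.304−0.000) = 0 + 54.478·50/105.304 ≈ 25.87, so AQI = 26.
Delhi: 221.417 ∈ [168.228, 240.973] ↔ index [101, 150].
101 + (221.417−168.228)·(150−101)/(240.973−168.228) = 101 + 53.189·49/72.745 ≈ 136.83, so AQI = 137.
AQIs: Dhaka=195, Lahore=62, Ulaanbaatar=26, Delhi=137. Sum = 195 + 62 + 26 + 137 = 420.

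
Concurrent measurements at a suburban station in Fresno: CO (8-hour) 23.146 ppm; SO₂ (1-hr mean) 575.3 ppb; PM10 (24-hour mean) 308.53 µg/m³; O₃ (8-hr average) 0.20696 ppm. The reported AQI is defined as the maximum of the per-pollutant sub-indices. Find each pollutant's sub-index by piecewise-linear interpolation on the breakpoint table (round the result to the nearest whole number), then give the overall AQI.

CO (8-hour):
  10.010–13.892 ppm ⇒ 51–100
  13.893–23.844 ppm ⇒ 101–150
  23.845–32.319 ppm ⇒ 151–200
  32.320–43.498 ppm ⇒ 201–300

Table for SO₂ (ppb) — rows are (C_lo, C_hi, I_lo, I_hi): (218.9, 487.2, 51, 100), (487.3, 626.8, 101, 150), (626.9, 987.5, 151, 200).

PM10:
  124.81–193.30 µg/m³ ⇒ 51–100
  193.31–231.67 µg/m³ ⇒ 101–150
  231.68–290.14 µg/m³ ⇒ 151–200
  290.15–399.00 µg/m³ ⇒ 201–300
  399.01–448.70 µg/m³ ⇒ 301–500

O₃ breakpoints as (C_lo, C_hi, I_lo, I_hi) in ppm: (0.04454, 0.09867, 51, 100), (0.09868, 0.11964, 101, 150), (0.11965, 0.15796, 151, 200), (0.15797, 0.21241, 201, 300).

290

CO: row 13.893–23.844 (AQI 101–150). (150−101)·(23.146−13.893)/(23.844−13.893) + 101 = 49·9.253/9.951 + 101 ≈ 146.56 → 147.
SO₂ 575.3: bracket 487.3–626.8 → index 101–150; slope 49/139.5, offset 88.0.
AQI = 101 + 49/139.5·88.0 ≈ 131.91 ⇒ 132.
PM10: 308.53 lies in 290.15–399.00, so I_lo=201, I_hi=300, C_lo=290.15, C_hi=399.00.
(300−201)/(399.00−290.15) × (308.53−290.15) + 201 = 99/108.85 × 18.38 + 201 ≈ 217.72 → 218.
O₃: row 0.15797–0.21241 (AQI 201–300). (300−201)·(0.20696−0.15797)/(0.21241−0.15797) + 201 = 99·0.04899/0.05444 + 201 ≈ 290.09 → 290.
Sub-indices: CO→147, SO₂→132, PM10→218, O₃→290. Overall AQI = max = 290; dominant pollutant is O₃.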